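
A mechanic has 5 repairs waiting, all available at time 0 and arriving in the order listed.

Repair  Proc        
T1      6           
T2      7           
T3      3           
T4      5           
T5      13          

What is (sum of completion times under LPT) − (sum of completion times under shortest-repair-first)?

LPT (decreasing processing time): T5 T2 T1 T4 T3.
T5: 0→13
T2: 13→20
T1: 20→26
T4: 26→31
T3: 31→34
Sum = 13+20+26+31+34 = 124.
SPT (increasing processing time): T3 T4 T1 T2 T5.
T3: 0→3
T4: 3→8
T1: 8→14
T2: 14→21
T5: 21→34
Sum = 3+8+14+21+34 = 80.
Difference = 124 − 80 = 44.

44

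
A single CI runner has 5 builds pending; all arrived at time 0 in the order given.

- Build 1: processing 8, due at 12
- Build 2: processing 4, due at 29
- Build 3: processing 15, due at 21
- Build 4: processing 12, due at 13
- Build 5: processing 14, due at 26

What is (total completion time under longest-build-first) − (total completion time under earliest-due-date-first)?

22

LPT (decreasing processing time): Build 3 Build 5 Build 4 Build 1 Build 2.
Build 3: 0→15
Build 5: 15→29
Build 4: 29→41
Build 1: 41→49
Build 2: 49→53
Sum = 15+29+41+49+53 = 187.
EDD (increasing due date): Build 1 Build 4 Build 3 Build 5 Build 2.
Build 1: 0→8
Build 4: 8→20
Build 3: 20→35
Build 5: 35→49
Build 2: 49→53
Sum = 8+20+35+49+53 = 165.
Difference = 187 − 165 = 22.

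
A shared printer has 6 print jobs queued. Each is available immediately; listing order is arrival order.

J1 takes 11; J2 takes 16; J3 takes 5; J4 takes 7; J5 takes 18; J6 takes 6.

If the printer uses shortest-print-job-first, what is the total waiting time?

SPT (increasing processing time): J3 J6 J4 J1 J2 J5.
J3: waits 0, runs 0→5
J6: waits 5, runs 5→11
J4: waits 11, runs 11→18
J1: waits 18, runs 18→29
J2: waits 29, runs 29→45
J5: waits 45, runs 45→63
Sum = 0+5+11+18+29+45 = 108.

108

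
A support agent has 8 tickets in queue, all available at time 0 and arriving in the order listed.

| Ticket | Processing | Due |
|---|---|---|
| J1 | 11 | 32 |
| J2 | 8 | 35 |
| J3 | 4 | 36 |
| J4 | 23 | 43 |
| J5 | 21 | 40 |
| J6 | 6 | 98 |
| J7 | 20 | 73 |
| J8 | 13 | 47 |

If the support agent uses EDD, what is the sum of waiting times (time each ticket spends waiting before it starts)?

EDD (increasing due date): J1 J2 J3 J5 J4 J8 J7 J6.
J1: waits 0, runs 0→11
J2: waits 11, runs 11→19
J3: waits 19, runs 19→23
J5: waits 23, runs 23→44
J4: waits 44, runs 44→67
J8: waits 67, runs 67→80
J7: waits 80, runs 80→100
J6: waits 100, runs 100→106
Sum = 0+11+19+23+44+67+80+100 = 344.

344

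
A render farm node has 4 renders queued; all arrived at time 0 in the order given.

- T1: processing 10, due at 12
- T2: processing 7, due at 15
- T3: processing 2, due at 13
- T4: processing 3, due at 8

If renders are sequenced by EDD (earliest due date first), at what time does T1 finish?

EDD (increasing due date): T4 T1 T3 T2.
T4: 0→3
T1: 3→13

13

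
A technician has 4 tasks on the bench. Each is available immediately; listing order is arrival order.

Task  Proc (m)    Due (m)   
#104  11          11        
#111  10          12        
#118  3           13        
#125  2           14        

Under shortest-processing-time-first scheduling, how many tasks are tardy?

2

SPT (increasing processing time): #125 #118 #111 #104.
#125: 0→2, due 14, tardiness 0
#118: 2→5, due 13, tardiness 0
#111: 5→15, due 12, tardiness 3
#104: 15→26, due 11, tardiness 15
Late tasks: 2.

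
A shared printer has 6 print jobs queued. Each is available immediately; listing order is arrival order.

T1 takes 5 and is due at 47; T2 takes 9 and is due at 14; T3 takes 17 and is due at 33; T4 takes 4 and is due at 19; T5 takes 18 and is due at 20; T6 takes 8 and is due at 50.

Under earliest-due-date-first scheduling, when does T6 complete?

61

EDD (increasing due date): T2 T4 T5 T3 T1 T6.
T2: 0→9
T4: 9→13
T5: 13→31
T3: 31→48
T1: 48→53
T6: 53→61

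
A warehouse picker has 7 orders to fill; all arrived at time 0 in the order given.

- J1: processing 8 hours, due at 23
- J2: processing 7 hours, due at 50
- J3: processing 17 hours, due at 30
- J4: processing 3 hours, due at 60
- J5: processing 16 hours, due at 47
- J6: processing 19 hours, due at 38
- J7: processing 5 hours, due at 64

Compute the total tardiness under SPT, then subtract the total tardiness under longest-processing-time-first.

-25

SPT (increasing processing time): J4 J7 J2 J1 J5 J3 J6.
J4: 0→3, due 60, tardiness 0
J7: 3→8, due 64, tardiness 0
J2: 8→15, due 50, tardiness 0
J1: 15→23, due 23, tardiness 0
J5: 23→39, due 47, tardiness 0
J3: 39→56, due 30, tardiness 26
J6: 56→75, due 38, tardiness 37
Sum = 0+0+0+0+0+26+37 = 63.
LPT (decreasing processing time): J6 J3 J5 J1 J2 J7 J4.
J6: 0→19, due 38, tardiness 0
J3: 19→36, due 30, tardiness 6
J5: 36→52, due 47, tardiness 5
J1: 52→60, due 23, tardiness 37
J2: 60→67, due 50, tardiness 17
J7: 67→72, due 64, tardiness 8
J4: 72→75, due 60, tardiness 15
Sum = 0+6+5+37+17+8+15 = 88.
Difference = 63 − 88 = -25.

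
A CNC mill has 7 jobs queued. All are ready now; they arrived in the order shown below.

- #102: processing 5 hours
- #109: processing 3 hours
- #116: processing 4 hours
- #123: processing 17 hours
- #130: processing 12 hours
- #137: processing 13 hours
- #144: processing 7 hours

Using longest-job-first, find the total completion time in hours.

LPT (decreasing processing time): #123 #137 #130 #144 #102 #116 #109.
#123: 0→17
#137: 17→30
#130: 30→42
#144: 42→49
#102: 49→54
#116: 54→58
#109: 58→61
Sum = 17+30+42+49+54+58+61 = 311.

311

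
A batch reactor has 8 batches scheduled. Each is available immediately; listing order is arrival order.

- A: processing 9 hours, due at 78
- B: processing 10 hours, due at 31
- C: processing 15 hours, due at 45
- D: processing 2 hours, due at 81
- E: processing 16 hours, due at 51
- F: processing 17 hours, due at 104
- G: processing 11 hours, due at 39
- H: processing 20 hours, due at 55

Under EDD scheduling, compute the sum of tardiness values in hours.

EDD (increasing due date): B G C E H A D F.
B: 0→10, due 31, tardiness 0
G: 10→21, due 39, tardiness 0
C: 21→36, due 45, tardiness 0
E: 36→52, due 51, tardiness 1
H: 52→72, due 55, tardiness 17
A: 72→81, due 78, tardiness 3
D: 81→83, due 81, tardiness 2
F: 83→100, due 104, tardiness 0
Sum = 0+0+0+1+17+3+2+0 = 23.

23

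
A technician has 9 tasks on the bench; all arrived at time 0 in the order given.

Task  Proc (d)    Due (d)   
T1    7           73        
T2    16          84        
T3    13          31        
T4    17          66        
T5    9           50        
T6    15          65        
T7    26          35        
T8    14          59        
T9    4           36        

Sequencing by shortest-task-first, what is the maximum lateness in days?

SPT (increasing processing time): T9 T1 T5 T3 T8 T6 T2 T4 T7.
T9: 0→4, due 36, lateness -32
T1: 4→11, due 73, lateness -62
T5: 11→20, due 50, lateness -30
T3: 20→33, due 31, lateness 2
T8: 33→47, due 59, lateness -12
T6: 47→62, due 65, lateness -3
T2: 62→78, due 84, lateness -6
T4: 78→95, due 66, lateness 29
T7: 95→121, due 35, lateness 86
Maximum = 86.

86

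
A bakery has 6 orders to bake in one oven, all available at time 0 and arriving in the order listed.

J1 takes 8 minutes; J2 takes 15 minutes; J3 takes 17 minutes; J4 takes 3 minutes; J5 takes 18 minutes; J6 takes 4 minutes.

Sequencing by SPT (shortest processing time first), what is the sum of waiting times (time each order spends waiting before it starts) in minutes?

SPT (increasing processing time): J4 J6 J1 J2 J3 J5.
J4: waits 0, runs 0→3
J6: waits 3, runs 3→7
J1: waits 7, runs 7→15
J2: waits 15, runs 15→30
J3: waits 30, runs 30→47
J5: waits 47, runs 47→65
Sum = 0+3+7+15+30+47 = 102.

102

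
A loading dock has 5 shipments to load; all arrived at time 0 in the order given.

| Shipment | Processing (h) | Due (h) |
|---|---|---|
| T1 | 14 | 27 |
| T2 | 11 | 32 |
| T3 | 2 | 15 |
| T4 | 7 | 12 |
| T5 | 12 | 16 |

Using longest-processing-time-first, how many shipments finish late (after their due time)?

4

LPT (decreasing processing time): T1 T5 T2 T4 T3.
T1: 0→14, due 27, tardiness 0
T5: 14→26, due 16, tardiness 10
T2: 26→37, due 32, tardiness 5
T4: 37→44, due 12, tardiness 32
T3: 44→46, due 15, tardiness 31
Late shipments: 4.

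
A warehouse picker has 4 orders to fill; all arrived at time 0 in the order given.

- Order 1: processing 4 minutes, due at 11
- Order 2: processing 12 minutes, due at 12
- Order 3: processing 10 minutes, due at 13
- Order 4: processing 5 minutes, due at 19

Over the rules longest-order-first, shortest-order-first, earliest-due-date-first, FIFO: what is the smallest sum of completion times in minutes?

63

LPT (decreasing processing time): Order 2 Order 3 Order 4 Order 1.
Order 2: 0→12
Order 3: 12→22
Order 4: 22→27
Order 1: 27→31
Sum = 12+22+27+31 = 92.
SPT (increasing processing time): Order 1 Order 4 Order 3 Order 2.
Order 1: 0→4
Order 4: 4→9
Order 3: 9→19
Order 2: 19→31
Sum = 4+9+19+31 = 63.
EDD (increasing due date): Order 1 Order 2 Order 3 Order 4.
Order 1: 0→4
Order 2: 4→16
Order 3: 16→26
Order 4: 26→31
Sum = 4+16+26+31 = 77.
FIFO (arrival order): Order 1 Order 2 Order 3 Order 4.
Order 1: 0→4
Order 2: 4→16
Order 3: 16→26
Order 4: 26→31
Sum = 4+16+26+31 = 77.
LPT 92, SPT 63, EDD 77, FIFO 77 → minimum 63.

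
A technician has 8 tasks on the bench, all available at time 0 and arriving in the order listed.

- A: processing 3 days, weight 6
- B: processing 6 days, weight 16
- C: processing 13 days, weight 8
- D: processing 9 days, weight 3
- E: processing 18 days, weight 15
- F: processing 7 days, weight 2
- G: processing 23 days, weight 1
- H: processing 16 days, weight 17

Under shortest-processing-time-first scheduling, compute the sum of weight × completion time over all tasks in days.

SPT (increasing processing time): A B F D C H E G.
A: finishes 3, weight 6, w·C = 18
B: finishes 9, weight 16, w·C = 144
F: finishes 16, weight 2, w·C = 32
D: finishes 25, weight 3, w·C = 75
C: finishes 38, weight 8, w·C = 304
H: finishes 54, weight 17, w·C = 918
E: finishes 72, weight 15, w·C = 1080
G: finishes 95, weight 1, w·C = 95
Sum = 18+144+32+75+304+918+1080+95 = 2666.

2666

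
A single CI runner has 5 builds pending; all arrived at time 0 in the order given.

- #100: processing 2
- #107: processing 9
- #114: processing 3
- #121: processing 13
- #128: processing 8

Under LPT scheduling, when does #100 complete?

LPT (decreasing processing time): #121 #107 #128 #114 #100.
#121: 0→13
#107: 13→22
#128: 22→30
#114: 30→33
#100: 33→35

35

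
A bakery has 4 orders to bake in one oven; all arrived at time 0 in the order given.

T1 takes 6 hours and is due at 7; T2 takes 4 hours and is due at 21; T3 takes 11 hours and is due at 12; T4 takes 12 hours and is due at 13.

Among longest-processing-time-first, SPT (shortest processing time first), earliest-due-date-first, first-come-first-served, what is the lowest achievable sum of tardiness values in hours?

LPT (decreasing processing time): T4 T3 T1 T2.
T4: 0→12, due 13, tardiness 0
T3: 12→23, due 12, tardiness 11
T1: 23→29, due 7, tardiness 22
T2: 29→33, due 21, tardiness 12
Sum = 0+11+22+12 = 45.
SPT (increasing processing time): T2 T1 T3 T4.
T2: 0→4, due 21, tardiness 0
T1: 4→10, due 7, tardiness 3
T3: 10→21, due 12, tardiness 9
T4: 21→33, due 13, tardiness 20
Sum = 0+3+9+20 = 32.
EDD (increasing due date): T1 T3 T4 T2.
T1: 0→6, due 7, tardiness 0
T3: 6→17, due 12, tardiness 5
T4: 17→29, due 13, tardiness 16
T2: 29→33, due 21, tardiness 12
Sum = 0+5+16+12 = 33.
FIFO (arrival order): T1 T2 T3 T4.
T1: 0→6, due 7, tardiness 0
T2: 6→10, due 21, tardiness 0
T3: 10→21, due 12, tardiness 9
T4: 21→33, due 13, tardiness 20
Sum = 0+0+9+20 = 29.
LPT 45, SPT 32, EDD 33, FIFO 29 → minimum 29.

29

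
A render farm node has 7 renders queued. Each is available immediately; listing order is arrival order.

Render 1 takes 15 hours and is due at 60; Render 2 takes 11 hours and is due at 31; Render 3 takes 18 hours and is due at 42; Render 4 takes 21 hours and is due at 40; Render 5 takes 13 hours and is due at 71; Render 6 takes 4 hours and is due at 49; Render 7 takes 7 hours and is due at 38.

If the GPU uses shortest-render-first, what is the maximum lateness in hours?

SPT (increasing processing time): Render 6 Render 7 Render 2 Render 5 Render 1 Render 3 Render 4.
Render 6: 0→4, due 49, lateness -45
Render 7: 4→11, due 38, lateness -27
Render 2: 11→22, due 31, lateness -9
Render 5: 22→35, due 71, lateness -36
Render 1: 35→50, due 60, lateness -10
Render 3: 50→68, due 42, lateness 26
Render 4: 68→89, due 40, lateness 49
Maximum = 49.

49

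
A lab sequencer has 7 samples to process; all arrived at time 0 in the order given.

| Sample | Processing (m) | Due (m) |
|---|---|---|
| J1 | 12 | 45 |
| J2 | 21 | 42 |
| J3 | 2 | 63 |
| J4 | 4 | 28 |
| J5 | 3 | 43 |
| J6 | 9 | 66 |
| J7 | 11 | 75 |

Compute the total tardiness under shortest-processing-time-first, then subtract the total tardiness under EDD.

20

SPT (increasing processing time): J3 J5 J4 J6 J7 J1 J2.
J3: 0→2, due 63, tardiness 0
J5: 2→5, due 43, tardiness 0
J4: 5→9, due 28, tardiness 0
J6: 9→18, due 66, tardiness 0
J7: 18→29, due 75, tardiness 0
J1: 29→41, due 45, tardiness 0
J2: 41→62, due 42, tardiness 20
Sum = 0+0+0+0+0+0+20 = 20.
EDD (increasing due date): J4 J2 J5 J1 J3 J6 J7.
J4: 0→4, due 28, tardiness 0
J2: 4→25, due 42, tardiness 0
J5: 25→28, due 43, tardiness 0
J1: 28→40, due 45, tardiness 0
J3: 40→42, due 63, tardiness 0
J6: 42→51, due 66, tardiness 0
J7: 51→62, due 75, tardiness 0
Sum = 0+0+0+0+0+0+0 = 0.
Difference = 20 − 0 = 20.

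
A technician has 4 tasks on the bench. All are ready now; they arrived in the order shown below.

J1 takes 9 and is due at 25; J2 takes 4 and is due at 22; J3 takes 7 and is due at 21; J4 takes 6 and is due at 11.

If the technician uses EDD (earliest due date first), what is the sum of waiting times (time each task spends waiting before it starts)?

EDD (increasing due date): J4 J3 J2 J1.
J4: waits 0, runs 0→6
J3: waits 6, runs 6→13
J2: waits 13, runs 13→17
J1: waits 17, runs 17→26
Sum = 0+6+13+17 = 36.

36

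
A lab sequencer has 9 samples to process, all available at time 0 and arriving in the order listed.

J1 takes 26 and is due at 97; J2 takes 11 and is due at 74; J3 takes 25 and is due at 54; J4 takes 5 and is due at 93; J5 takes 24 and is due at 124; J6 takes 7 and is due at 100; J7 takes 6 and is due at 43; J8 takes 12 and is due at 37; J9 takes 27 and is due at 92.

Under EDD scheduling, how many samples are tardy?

3

EDD (increasing due date): J8 J7 J3 J2 J9 J4 J1 J6 J5.
J8: 0→12, due 37, tardiness 0
J7: 12→18, due 43, tardiness 0
J3: 18→43, due 54, tardiness 0
J2: 43→54, due 74, tardiness 0
J9: 54→81, due 92, tardiness 0
J4: 81→86, due 93, tardiness 0
J1: 86→112, due 97, tardiness 15
J6: 112→119, due 100, tardiness 19
J5: 119→143, due 124, tardiness 19
Late samples: 3.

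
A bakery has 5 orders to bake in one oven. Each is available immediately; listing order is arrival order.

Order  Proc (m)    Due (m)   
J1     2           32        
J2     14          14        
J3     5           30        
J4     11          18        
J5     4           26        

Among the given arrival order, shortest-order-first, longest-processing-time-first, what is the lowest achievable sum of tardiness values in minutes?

FIFO (arrival order): J1 J2 J3 J4 J5.
J1: 0→2, due 32, tardiness 0
J2: 2→16, due 14, tardiness 2
J3: 16→21, due 30, tardiness 0
J4: 21→32, due 18, tardiness 14
J5: 32→36, due 26, tardiness 10
Sum = 0+2+0+14+10 = 26.
SPT (increasing processing time): J1 J5 J3 J4 J2.
J1: 0→2, due 32, tardiness 0
J5: 2→6, due 26, tardiness 0
J3: 6→11, due 30, tardiness 0
J4: 11→22, due 18, tardiness 4
J2: 22→36, due 14, tardiness 22
Sum = 0+0+0+4+22 = 26.
LPT (decreasing processing time): J2 J4 J3 J5 J1.
J2: 0→14, due 14, tardiness 0
J4: 14→25, due 18, tardiness 7
J3: 25→30, due 30, tardiness 0
J5: 30→34, due 26, tardiness 8
J1: 34→36, due 32, tardiness 4
Sum = 0+7+0+8+4 = 19.
FIFO 26, SPT 26, LPT 19 → minimum 19.

19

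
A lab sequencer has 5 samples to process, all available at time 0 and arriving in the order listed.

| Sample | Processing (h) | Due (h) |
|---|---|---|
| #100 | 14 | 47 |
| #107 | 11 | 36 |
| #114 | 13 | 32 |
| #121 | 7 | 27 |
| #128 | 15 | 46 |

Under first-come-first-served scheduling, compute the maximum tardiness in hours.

FIFO (arrival order): #100 #107 #114 #121 #128.
#100: 0→14, due 47, tardiness 0
#107: 14→25, due 36, tardiness 0
#114: 25→38, due 32, tardiness 6
#121: 38→45, due 27, tardiness 18
#128: 45→60, due 46, tardiness 14
Maximum = 18.

18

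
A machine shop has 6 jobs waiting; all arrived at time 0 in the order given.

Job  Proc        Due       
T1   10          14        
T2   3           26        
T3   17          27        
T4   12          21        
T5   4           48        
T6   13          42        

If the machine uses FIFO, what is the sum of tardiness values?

FIFO (arrival order): T1 T2 T3 T4 T5 T6.
T1: 0→10, due 14, tardiness 0
T2: 10→13, due 26, tardiness 0
T3: 13→30, due 27, tardiness 3
T4: 30→42, due 21, tardiness 21
T5: 42→46, due 48, tardiness 0
T6: 46→59, due 42, tardiness 17
Sum = 0+0+3+21+0+17 = 41.

41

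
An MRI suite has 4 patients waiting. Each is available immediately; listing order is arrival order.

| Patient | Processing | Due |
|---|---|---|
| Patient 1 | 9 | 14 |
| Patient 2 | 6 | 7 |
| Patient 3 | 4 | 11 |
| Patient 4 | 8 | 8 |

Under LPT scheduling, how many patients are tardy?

LPT (decreasing processing time): Patient 1 Patient 4 Patient 2 Patient 3.
Patient 1: 0→9, due 14, tardiness 0
Patient 4: 9→17, due 8, tardiness 9
Patient 2: 17→23, due 7, tardiness 16
Patient 3: 23→27, due 11, tardiness 16
Late patients: 3.

3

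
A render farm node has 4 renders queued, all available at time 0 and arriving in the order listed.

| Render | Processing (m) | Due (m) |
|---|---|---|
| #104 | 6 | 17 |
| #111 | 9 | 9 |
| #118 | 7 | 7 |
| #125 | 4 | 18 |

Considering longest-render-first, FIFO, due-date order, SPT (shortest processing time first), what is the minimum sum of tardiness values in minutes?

20

LPT (decreasing processing time): #111 #118 #104 #125.
#111: 0→9, due 9, tardiness 0
#118: 9→16, due 7, tardiness 9
#104: 16→22, due 17, tardiness 5
#125: 22→26, due 18, tardiness 8
Sum = 0+9+5+8 = 22.
FIFO (arrival order): #104 #111 #118 #125.
#104: 0→6, due 17, tardiness 0
#111: 6→15, due 9, tardiness 6
#118: 15→22, due 7, tardiness 15
#125: 22→26, due 18, tardiness 8
Sum = 0+6+15+8 = 29.
EDD (increasing due date): #118 #111 #104 #125.
#118: 0→7, due 7, tardiness 0
#111: 7→16, due 9, tardiness 7
#104: 16→22, due 17, tardiness 5
#125: 22→26, due 18, tardiness 8
Sum = 0+7+5+8 = 20.
SPT (increasing processing time): #125 #104 #118 #111.
#125: 0→4, due 18, tardiness 0
#104: 4→10, due 17, tardiness 0
#118: 10→17, due 7, tardiness 10
#111: 17→26, due 9, tardiness 17
Sum = 0+0+10+17 = 27.
LPT 22, FIFO 29, EDD 20, SPT 27 → minimum 20.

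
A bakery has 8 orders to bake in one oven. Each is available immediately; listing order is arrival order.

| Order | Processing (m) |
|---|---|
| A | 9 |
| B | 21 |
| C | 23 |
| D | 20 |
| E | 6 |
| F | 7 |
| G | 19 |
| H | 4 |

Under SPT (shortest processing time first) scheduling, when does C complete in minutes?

109

SPT (increasing processing time): H E F A G D B C.
H: 0→4
E: 4→10
F: 10→17
A: 17→26
G: 26→45
D: 45→65
B: 65→86
C: 86→109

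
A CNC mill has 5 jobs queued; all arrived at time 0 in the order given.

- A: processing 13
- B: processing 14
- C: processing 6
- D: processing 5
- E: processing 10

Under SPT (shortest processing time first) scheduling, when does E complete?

21

SPT (increasing processing time): D C E A B.
D: 0→5
C: 5→11
E: 11→21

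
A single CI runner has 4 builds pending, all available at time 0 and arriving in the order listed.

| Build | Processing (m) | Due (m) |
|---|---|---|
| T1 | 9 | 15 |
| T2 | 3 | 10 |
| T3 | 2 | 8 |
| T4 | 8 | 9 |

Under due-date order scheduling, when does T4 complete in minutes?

10

EDD (increasing due date): T3 T4 T2 T1.
T3: 0→2
T4: 2→10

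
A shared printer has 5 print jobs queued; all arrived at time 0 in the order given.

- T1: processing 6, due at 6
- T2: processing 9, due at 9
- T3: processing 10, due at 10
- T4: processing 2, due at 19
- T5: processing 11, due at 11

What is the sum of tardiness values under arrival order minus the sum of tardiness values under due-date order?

-9

FIFO (arrival order): T1 T2 T3 T4 T5.
T1: 0→6, due 6, tardiness 0
T2: 6→15, due 9, tardiness 6
T3: 15→25, due 10, tardiness 15
T4: 25→27, due 19, tardiness 8
T5: 27→38, due 11, tardiness 27
Sum = 0+6+15+8+27 = 56.
EDD (increasing due date): T1 T2 T3 T5 T4.
T1: 0→6, due 6, tardiness 0
T2: 6→15, due 9, tardiness 6
T3: 15→25, due 10, tardiness 15
T5: 25→36, due 11, tardiness 25
T4: 36→38, due 19, tardiness 19
Sum = 0+6+15+25+19 = 65.
Difference = 56 − 65 = -9.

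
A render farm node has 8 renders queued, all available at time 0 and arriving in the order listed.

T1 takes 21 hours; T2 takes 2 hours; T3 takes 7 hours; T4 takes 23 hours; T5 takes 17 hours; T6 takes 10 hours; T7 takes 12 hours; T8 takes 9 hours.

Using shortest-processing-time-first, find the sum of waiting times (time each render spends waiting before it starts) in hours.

SPT (increasing processing time): T2 T3 T8 T6 T7 T5 T1 T4.
T2: waits 0, runs 0→2
T3: waits 2, runs 2→9
T8: waits 9, runs 9→18
T6: waits 18, runs 18→28
T7: waits 28, runs 28→40
T5: waits 40, runs 40→57
T1: waits 57, runs 57→78
T4: waits 78, runs 78→101
Sum = 0+2+9+18+28+40+57+78 = 232.

232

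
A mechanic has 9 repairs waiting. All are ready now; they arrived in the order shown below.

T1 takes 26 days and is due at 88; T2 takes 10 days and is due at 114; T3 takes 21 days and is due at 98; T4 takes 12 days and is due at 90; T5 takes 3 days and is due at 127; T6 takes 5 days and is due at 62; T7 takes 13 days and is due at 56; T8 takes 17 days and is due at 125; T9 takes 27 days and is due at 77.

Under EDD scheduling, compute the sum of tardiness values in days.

19

EDD (increasing due date): T7 T6 T9 T1 T4 T3 T2 T8 T5.
T7: 0→13, due 56, tardiness 0
T6: 13→18, due 62, tardiness 0
T9: 18→45, due 77, tardiness 0
T1: 45→71, due 88, tardiness 0
T4: 71→83, due 90, tardiness 0
T3: 83→104, due 98, tardiness 6
T2: 104→114, due 114, tardiness 0
T8: 114→131, due 125, tardiness 6
T5: 131→134, due 127, tardiness 7
Sum = 0+0+0+0+0+6+0+6+7 = 19.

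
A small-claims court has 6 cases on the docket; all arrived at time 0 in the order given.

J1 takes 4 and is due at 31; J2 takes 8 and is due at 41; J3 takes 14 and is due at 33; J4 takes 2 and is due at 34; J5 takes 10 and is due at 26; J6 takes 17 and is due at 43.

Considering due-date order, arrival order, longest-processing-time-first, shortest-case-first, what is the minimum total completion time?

139

EDD (increasing due date): J5 J1 J3 J4 J2 J6.
J5: 0→10
J1: 10→14
J3: 14→28
J4: 28→30
J2: 30→38
J6: 38→55
Sum = 10+14+28+30+38+55 = 175.
FIFO (arrival order): J1 J2 J3 J4 J5 J6.
J1: 0→4
J2: 4→12
J3: 12→26
J4: 26→28
J5: 28→38
J6: 38→55
Sum = 4+12+26+28+38+55 = 163.
LPT (decreasing processing time): J6 J3 J5 J2 J1 J4.
J6: 0→17
J3: 17→31
J5: 31→41
J2: 41→49
J1: 49→53
J4: 53→55
Sum = 17+31+41+49+53+55 = 246.
SPT (increasing processing time): J4 J1 J2 J5 J3 J6.
J4: 0→2
J1: 2→6
J2: 6→14
J5: 14→24
J3: 24→38
J6: 38→55
Sum = 2+6+14+24+38+55 = 139.
EDD 175, FIFO 163, LPT 246, SPT 139 → minimum 139.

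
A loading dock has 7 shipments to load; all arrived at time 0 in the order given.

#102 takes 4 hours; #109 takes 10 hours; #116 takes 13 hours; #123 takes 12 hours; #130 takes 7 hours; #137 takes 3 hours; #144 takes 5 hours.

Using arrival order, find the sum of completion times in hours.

233

FIFO (arrival order): #102 #109 #116 #123 #130 #137 #144.
#102: 0→4
#109: 4→14
#116: 14→27
#123: 27→39
#130: 39→46
#137: 46→49
#144: 49→54
Sum = 4+14+27+39+46+49+54 = 233.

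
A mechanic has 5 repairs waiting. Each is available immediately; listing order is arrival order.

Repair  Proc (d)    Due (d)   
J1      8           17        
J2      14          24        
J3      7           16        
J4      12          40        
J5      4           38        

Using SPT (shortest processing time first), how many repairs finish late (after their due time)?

2

SPT (increasing processing time): J5 J3 J1 J4 J2.
J5: 0→4, due 38, tardiness 0
J3: 4→11, due 16, tardiness 0
J1: 11→19, due 17, tardiness 2
J4: 19→31, due 40, tardiness 0
J2: 31→45, due 24, tardiness 21
Late repairs: 2.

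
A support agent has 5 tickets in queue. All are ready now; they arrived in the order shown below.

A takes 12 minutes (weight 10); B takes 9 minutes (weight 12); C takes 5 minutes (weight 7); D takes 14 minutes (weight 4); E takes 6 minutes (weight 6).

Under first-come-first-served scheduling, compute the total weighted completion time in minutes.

FIFO (arrival order): A B C D E.
A: finishes 12, weight 10, w·C = 120
B: finishes 21, weight 12, w·C = 252
C: finishes 26, weight 7, w·C = 182
D: finishes 40, weight 4, w·C = 160
E: finishes 46, weight 6, w·C = 276
Sum = 120+252+182+160+276 = 990.

990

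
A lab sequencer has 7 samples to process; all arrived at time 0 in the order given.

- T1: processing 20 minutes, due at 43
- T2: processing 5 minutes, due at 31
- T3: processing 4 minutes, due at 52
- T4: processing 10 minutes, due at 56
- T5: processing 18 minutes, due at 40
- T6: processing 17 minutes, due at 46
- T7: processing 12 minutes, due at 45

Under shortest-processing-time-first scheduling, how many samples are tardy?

SPT (increasing processing time): T3 T2 T4 T7 T6 T5 T1.
T3: 0→4, due 52, tardiness 0
T2: 4→9, due 31, tardiness 0
T4: 9→19, due 56, tardiness 0
T7: 19→31, due 45, tardiness 0
T6: 31→48, due 46, tardiness 2
T5: 48→66, due 40, tardiness 26
T1: 66→86, due 43, tardiness 43
Late samples: 3.

3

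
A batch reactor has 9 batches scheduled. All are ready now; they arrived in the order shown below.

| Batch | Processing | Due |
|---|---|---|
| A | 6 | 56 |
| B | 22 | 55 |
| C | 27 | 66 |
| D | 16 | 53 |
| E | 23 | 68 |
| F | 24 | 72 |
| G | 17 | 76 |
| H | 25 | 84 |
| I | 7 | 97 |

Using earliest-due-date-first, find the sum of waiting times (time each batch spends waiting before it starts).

EDD (increasing due date): D B A C E F G H I.
D: waits 0, runs 0→16
B: waits 16, runs 16→38
A: waits 38, runs 38→44
C: waits 44, runs 44→71
E: waits 71, runs 71→94
F: waits 94, runs 94→118
G: waits 118, runs 118→135
H: waits 135, runs 135→160
I: waits 160, runs 160→167
Sum = 0+16+38+44+71+94+118+135+160 = 676.

676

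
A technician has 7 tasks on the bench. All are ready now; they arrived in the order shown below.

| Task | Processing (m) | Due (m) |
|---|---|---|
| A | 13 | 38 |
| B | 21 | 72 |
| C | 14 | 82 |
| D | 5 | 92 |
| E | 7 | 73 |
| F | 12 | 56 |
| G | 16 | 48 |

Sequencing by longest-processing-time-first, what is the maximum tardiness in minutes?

LPT (decreasing processing time): B G C A F E D.
B: 0→21, due 72, tardiness 0
G: 21→37, due 48, tardiness 0
C: 37→51, due 82, tardiness 0
A: 51→64, due 38, tardiness 26
F: 64→76, due 56, tardiness 20
E: 76→83, due 73, tardiness 10
D: 83→88, due 92, tardiness 0
Maximum = 26.

26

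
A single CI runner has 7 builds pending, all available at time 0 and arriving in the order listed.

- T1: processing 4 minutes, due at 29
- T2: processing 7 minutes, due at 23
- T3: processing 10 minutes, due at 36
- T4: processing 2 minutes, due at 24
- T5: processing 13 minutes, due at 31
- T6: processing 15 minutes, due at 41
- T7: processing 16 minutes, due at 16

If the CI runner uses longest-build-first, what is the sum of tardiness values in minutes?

148

LPT (decreasing processing time): T7 T6 T5 T3 T2 T1 T4.
T7: 0→16, due 16, tardiness 0
T6: 16→31, due 41, tardiness 0
T5: 31→44, due 31, tardiness 13
T3: 44→54, due 36, tardiness 18
T2: 54→61, due 23, tardiness 38
T1: 61→65, due 29, tardiness 36
T4: 65→67, due 24, tardiness 43
Sum = 0+0+13+18+38+36+43 = 148.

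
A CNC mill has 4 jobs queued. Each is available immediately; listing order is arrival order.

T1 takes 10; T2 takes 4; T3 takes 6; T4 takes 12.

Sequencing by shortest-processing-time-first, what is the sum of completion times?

66

SPT (increasing processing time): T2 T3 T1 T4.
T2: 0→4
T3: 4→10
T1: 10→20
T4: 20→32
Sum = 4+10+20+32 = 66.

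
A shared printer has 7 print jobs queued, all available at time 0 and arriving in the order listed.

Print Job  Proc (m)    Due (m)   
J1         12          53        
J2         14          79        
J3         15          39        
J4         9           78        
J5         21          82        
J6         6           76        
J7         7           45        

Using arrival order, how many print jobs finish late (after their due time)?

FIFO (arrival order): J1 J2 J3 J4 J5 J6 J7.
J1: 0→12, due 53, tardiness 0
J2: 12→26, due 79, tardiness 0
J3: 26→41, due 39, tardiness 2
J4: 41→50, due 78, tardiness 0
J5: 50→71, due 82, tardiness 0
J6: 71→77, due 76, tardiness 1
J7: 77→84, due 45, tardiness 39
Late print jobs: 3.

3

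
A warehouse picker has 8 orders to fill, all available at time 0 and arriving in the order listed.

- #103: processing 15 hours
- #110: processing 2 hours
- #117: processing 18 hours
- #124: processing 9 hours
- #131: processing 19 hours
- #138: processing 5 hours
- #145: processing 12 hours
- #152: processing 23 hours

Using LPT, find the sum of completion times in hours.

587

LPT (decreasing processing time): #152 #131 #117 #103 #145 #124 #138 #110.
#152: 0→23
#131: 23→42
#117: 42→60
#103: 60→75
#145: 75→87
#124: 87→96
#138: 96→101
#110: 101→103
Sum = 23+42+60+75+87+96+101+103 = 587.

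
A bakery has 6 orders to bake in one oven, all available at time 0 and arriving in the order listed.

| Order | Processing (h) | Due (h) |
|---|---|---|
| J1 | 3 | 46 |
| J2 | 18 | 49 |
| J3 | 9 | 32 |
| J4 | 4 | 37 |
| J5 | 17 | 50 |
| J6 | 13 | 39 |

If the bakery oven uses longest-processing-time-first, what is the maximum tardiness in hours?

LPT (decreasing processing time): J2 J5 J6 J3 J4 J1.
J2: 0→18, due 49, tardiness 0
J5: 18→35, due 50, tardiness 0
J6: 35→48, due 39, tardiness 9
J3: 48→57, due 32, tardiness 25
J4: 57→61, due 37, tardiness 24
J1: 61→64, due 46, tardiness 18
Maximum = 25.

25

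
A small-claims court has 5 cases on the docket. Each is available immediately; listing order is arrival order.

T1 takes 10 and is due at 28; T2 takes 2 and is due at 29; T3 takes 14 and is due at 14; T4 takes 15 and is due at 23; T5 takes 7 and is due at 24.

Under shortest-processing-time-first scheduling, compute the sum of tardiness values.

44

SPT (increasing processing time): T2 T5 T1 T3 T4.
T2: 0→2, due 29, tardiness 0
T5: 2→9, due 24, tardiness 0
T1: 9→19, due 28, tardiness 0
T3: 19→33, due 14, tardiness 19
T4: 33→48, due 23, tardiness 25
Sum = 0+0+0+19+25 = 44.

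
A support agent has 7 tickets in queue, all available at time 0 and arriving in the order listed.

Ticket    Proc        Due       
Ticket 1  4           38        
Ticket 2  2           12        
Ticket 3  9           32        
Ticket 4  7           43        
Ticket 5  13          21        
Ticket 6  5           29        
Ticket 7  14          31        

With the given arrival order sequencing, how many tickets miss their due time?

3

FIFO (arrival order): Ticket 1 Ticket 2 Ticket 3 Ticket 4 Ticket 5 Ticket 6 Ticket 7.
Ticket 1: 0→4, due 38, tardiness 0
Ticket 2: 4→6, due 12, tardiness 0
Ticket 3: 6→15, due 32, tardiness 0
Ticket 4: 15→22, due 43, tardiness 0
Ticket 5: 22→35, due 21, tardiness 14
Ticket 6: 35→40, due 29, tardiness 11
Ticket 7: 40→54, due 31, tardiness 23
Late tickets: 3.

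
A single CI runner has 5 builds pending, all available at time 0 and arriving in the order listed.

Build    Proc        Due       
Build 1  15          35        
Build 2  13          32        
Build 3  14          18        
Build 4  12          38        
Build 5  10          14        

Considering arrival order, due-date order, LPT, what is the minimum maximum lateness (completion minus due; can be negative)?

FIFO (arrival order): Build 1 Build 2 Build 3 Build 4 Build 5.
Build 1: 0→15, due 35, lateness -20
Build 2: 15→28, due 32, lateness -4
Build 3: 28→42, due 18, lateness 24
Build 4: 42→54, due 38, lateness 16
Build 5: 54→64, due 14, lateness 50
Maximum = 50.
EDD (increasing due date): Build 5 Build 3 Build 2 Build 1 Build 4.
Build 5: 0→10, due 14, lateness -4
Build 3: 10→24, due 18, lateness 6
Build 2: 24→37, due 32, lateness 5
Build 1: 37→52, due 35, lateness 17
Build 4: 52→64, due 38, lateness 26
Maximum = 26.
LPT (decreasing processing time): Build 1 Build 3 Build 2 Build 4 Build 5.
Build 1: 0→15, due 35, lateness -20
Build 3: 15→29, due 18, lateness 11
Build 2: 29→42, due 32, lateness 10
Build 4: 42→54, due 38, lateness 16
Build 5: 54→64, due 14, lateness 50
Maximum = 50.
FIFO 50, EDD 26, LPT 50 → minimum 26.

26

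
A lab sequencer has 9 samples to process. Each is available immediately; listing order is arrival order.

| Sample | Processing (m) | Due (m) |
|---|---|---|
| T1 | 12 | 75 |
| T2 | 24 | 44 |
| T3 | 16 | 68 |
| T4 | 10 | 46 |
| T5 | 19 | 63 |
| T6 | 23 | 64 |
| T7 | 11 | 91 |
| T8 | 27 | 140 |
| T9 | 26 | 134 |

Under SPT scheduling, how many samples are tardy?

5

SPT (increasing processing time): T4 T7 T1 T3 T5 T6 T2 T9 T8.
T4: 0→10, due 46, tardiness 0
T7: 10→21, due 91, tardiness 0
T1: 21→33, due 75, tardiness 0
T3: 33→49, due 68, tardiness 0
T5: 49→68, due 63, tardiness 5
T6: 68→91, due 64, tardiness 27
T2: 91→115, due 44, tardiness 71
T9: 115→141, due 134, tardiness 7
T8: 141→168, due 140, tardiness 28
Late samples: 5.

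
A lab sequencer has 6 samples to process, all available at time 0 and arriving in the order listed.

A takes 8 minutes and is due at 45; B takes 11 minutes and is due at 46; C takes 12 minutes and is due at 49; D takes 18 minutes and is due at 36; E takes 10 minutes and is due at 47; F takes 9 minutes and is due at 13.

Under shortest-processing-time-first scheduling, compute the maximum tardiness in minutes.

SPT (increasing processing time): A F E B C D.
A: 0→8, due 45, tardiness 0
F: 8→17, due 13, tardiness 4
E: 17→27, due 47, tardiness 0
B: 27→38, due 46, tardiness 0
C: 38→50, due 49, tardiness 1
D: 50→68, due 36, tardiness 32
Maximum = 32.

32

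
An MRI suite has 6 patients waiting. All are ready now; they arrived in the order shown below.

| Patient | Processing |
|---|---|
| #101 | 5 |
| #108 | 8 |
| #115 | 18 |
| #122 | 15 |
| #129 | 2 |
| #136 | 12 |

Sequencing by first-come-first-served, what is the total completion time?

203

FIFO (arrival order): #101 #108 #115 #122 #129 #136.
#101: 0→5
#108: 5→13
#115: 13→31
#122: 31→46
#129: 46→48
#136: 48→60
Sum = 5+13+31+46+48+60 = 203.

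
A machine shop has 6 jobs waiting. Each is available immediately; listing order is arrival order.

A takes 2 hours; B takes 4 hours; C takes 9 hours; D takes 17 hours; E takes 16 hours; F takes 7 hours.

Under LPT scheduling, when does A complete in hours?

55

LPT (decreasing processing time): D E C F B A.
D: 0→17
E: 17→33
C: 33→42
F: 42→49
B: 49→53
A: 53→55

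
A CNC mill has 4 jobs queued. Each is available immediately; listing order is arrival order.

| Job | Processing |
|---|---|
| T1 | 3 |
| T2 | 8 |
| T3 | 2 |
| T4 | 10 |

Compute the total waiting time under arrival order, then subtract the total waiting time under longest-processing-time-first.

-22

FIFO (arrival order): T1 T2 T3 T4.
T1: waits 0, runs 0→3
T2: waits 3, runs 3→11
T3: waits 11, runs 11→13
T4: waits 13, runs 13→23
Sum = 0+3+11+13 = 27.
LPT (decreasing processing time): T4 T2 T1 T3.
T4: waits 0, runs 0→10
T2: waits 10, runs 10→18
T1: waits 18, runs 18→21
T3: waits 21, runs 21→23
Sum = 0+10+18+21 = 49.
Difference = 27 − 49 = -22.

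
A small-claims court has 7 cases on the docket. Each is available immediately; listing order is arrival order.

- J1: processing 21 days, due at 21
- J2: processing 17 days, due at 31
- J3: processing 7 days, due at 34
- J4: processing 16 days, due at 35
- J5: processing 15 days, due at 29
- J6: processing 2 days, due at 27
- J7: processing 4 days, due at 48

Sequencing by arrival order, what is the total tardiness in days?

FIFO (arrival order): J1 J2 J3 J4 J5 J6 J7.
J1: 0→21, due 21, tardiness 0
J2: 21→38, due 31, tardiness 7
J3: 38→45, due 34, tardiness 11
J4: 45→61, due 35, tardiness 26
J5: 61→76, due 29, tardiness 47
J6: 76→78, due 27, tardiness 51
J7: 78→82, due 48, tardiness 34
Sum = 0+7+11+26+47+51+34 = 176.

176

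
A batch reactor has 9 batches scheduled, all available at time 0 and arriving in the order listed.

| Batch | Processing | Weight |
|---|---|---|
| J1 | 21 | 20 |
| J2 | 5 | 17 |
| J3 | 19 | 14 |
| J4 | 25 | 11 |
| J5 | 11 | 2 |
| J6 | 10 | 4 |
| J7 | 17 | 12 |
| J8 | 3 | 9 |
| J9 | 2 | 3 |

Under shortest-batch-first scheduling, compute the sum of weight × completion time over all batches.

4880

SPT (increasing processing time): J9 J8 J2 J6 J5 J7 J3 J1 J4.
J9: finishes 2, weight 3, w·C = 6
J8: finishes 5, weight 9, w·C = 45
J2: finishes 10, weight 17, w·C = 170
J6: finishes 20, weight 4, w·C = 80
J5: finishes 31, weight 2, w·C = 62
J7: finishes 48, weight 12, w·C = 576
J3: finishes 67, weight 14, w·C = 938
J1: finishes 88, weight 20, w·C = 1760
J4: finishes 113, weight 11, w·C = 1243
Sum = 6+45+170+80+62+576+938+1760+1243 = 4880.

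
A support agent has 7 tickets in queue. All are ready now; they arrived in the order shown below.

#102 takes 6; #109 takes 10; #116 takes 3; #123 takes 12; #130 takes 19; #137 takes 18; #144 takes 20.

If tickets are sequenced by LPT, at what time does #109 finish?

LPT (decreasing processing time): #144 #130 #137 #123 #109 #102 #116.
#144: 0→20
#130: 20→39
#137: 39→57
#123: 57→69
#109: 69→79

79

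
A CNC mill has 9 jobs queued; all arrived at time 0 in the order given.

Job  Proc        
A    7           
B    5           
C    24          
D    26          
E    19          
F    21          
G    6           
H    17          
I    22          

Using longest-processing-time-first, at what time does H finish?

LPT (decreasing processing time): D C I F E H A G B.
D: 0→26
C: 26→50
I: 50→72
F: 72→93
E: 93→112
H: 112→129

129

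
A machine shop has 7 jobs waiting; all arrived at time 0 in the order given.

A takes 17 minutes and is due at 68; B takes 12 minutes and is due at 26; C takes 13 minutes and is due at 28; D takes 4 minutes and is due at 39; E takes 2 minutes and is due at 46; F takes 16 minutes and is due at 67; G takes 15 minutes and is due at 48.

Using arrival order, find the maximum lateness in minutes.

31

FIFO (arrival order): A B C D E F G.
A: 0→17, due 68, lateness -51
B: 17→29, due 26, lateness 3
C: 29→42, due 28, lateness 14
D: 42→46, due 39, lateness 7
E: 46→48, due 46, lateness 2
F: 48→64, due 67, lateness -3
G: 64→79, due 48, lateness 31
Maximum = 31.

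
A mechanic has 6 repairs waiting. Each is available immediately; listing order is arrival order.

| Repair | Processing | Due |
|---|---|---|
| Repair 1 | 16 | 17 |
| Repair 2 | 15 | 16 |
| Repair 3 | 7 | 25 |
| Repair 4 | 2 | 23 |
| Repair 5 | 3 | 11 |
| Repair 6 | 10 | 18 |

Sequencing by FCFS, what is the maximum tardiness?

35

FIFO (arrival order): Repair 1 Repair 2 Repair 3 Repair 4 Repair 5 Repair 6.
Repair 1: 0→16, due 17, tardiness 0
Repair 2: 16→31, due 16, tardiness 15
Repair 3: 31→38, due 25, tardiness 13
Repair 4: 38→40, due 23, tardiness 17
Repair 5: 40→43, due 11, tardiness 32
Repair 6: 43→53, due 18, tardiness 35
Maximum = 35.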